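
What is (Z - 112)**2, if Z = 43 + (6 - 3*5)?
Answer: 6084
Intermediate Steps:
Z = 34 (Z = 43 + (6 - 15) = 43 - 9 = 34)
(Z - 112)**2 = (34 - 112)**2 = (-78)**2 = 6084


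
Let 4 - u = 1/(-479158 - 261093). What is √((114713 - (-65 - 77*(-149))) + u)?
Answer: 4*√3538149508539410/740251 ≈ 321.42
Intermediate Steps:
u = 2961005/740251 (u = 4 - 1/(-479158 - 261093) = 4 - 1/(-740251) = 4 - 1*(-1/740251) = 4 + 1/740251 = 2961005/740251 ≈ 4.0000)
√((114713 - (-65 - 77*(-149))) + u) = √((114713 - (-65 - 77*(-149))) + 2961005/740251) = √((114713 - (-65 + 11473)) + 2961005/740251) = √((114713 - 1*11408) + 2961005/740251) = √((114713 - 11408) + 2961005/740251) = √(103305 + 2961005/740251) = √(76474590560/740251) = 4*√3538149508539410/740251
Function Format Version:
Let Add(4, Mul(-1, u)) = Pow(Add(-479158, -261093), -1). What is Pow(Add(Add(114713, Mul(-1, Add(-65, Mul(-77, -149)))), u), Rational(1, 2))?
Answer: Mul(Rational(4, 740251), Pow(3538149508539410, Rational(1, 2))) ≈ 321.42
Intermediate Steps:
u = Rational(2961005, 740251) (u = Add(4, Mul(-1, Pow(Add(-479158, -261093), -1))) = Add(4, Mul(-1, Pow(-740251, -1))) = Add(4, Mul(-1, Rational(-1, 740251))) = Add(4, Rational(1, 740251)) = Rational(2961005, 740251) ≈ 4.0000)
Pow(Add(Add(114713, Mul(-1, Add(-65, Mul(-77, -149)))), u), Rational(1, 2)) = Pow(Add(Add(114713, Mul(-1, Add(-65, Mul(-77, -149)))), Rational(2961005, 740251)), Rational(1, 2)) = Pow(Add(Add(114713, Mul(-1, Add(-65, 11473))), Rational(2961005, 740251)), Rational(1, 2)) = Pow(Add(Add(114713, Mul(-1, 11408)), Rational(2961005, 740251)), Rational(1, 2)) = Pow(Add(Add(114713, -11408), Rational(2961005, 740251)), Rational(1, 2)) = Pow(Add(103305, Rational(2961005, 740251)), Rational(1, 2)) = Pow(Rational(76474590560, 740251), Rational(1, 2)) = Mul(Rational(4, 740251), Pow(3538149508539410, Rational(1, 2)))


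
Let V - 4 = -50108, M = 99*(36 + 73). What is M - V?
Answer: 60895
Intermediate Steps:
M = 10791 (M = 99*109 = 10791)
V = -50104 (V = 4 - 50108 = -50104)
M - V = 10791 - 1*(-50104) = 10791 + 50104 = 60895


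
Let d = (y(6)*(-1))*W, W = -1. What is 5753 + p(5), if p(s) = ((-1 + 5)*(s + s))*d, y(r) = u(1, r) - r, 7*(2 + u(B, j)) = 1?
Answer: 38071/7 ≈ 5438.7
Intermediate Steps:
u(B, j) = -13/7 (u(B, j) = -2 + (⅐)*1 = -2 + ⅐ = -13/7)
y(r) = -13/7 - r
d = -55/7 (d = ((-13/7 - 1*6)*(-1))*(-1) = ((-13/7 - 6)*(-1))*(-1) = -55/7*(-1)*(-1) = (55/7)*(-1) = -55/7 ≈ -7.8571)
p(s) = -440*s/7 (p(s) = ((-1 + 5)*(s + s))*(-55/7) = (4*(2*s))*(-55/7) = (8*s)*(-55/7) = -440*s/7)
5753 + p(5) = 5753 - 440/7*5 = 5753 - 2200/7 = 38071/7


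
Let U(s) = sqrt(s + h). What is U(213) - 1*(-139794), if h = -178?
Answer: 139794 + sqrt(35) ≈ 1.3980e+5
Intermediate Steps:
U(s) = sqrt(-178 + s) (U(s) = sqrt(s - 178) = sqrt(-178 + s))
U(213) - 1*(-139794) = sqrt(-178 + 213) - 1*(-139794) = sqrt(35) + 139794 = 139794 + sqrt(35)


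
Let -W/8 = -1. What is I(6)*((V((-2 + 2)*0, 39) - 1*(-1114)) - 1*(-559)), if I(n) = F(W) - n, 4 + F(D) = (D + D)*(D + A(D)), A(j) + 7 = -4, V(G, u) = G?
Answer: -97034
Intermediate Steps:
A(j) = -11 (A(j) = -7 - 4 = -11)
W = 8 (W = -8*(-1) = 8)
F(D) = -4 + 2*D*(-11 + D) (F(D) = -4 + (D + D)*(D - 11) = -4 + (2*D)*(-11 + D) = -4 + 2*D*(-11 + D))
I(n) = -52 - n (I(n) = (-4 - 22*8 + 2*8²) - n = (-4 - 176 + 2*64) - n = (-4 - 176 + 128) - n = -52 - n)
I(6)*((V((-2 + 2)*0, 39) - 1*(-1114)) - 1*(-559)) = (-52 - 1*6)*(((-2 + 2)*0 - 1*(-1114)) - 1*(-559)) = (-52 - 6)*((0*0 + 1114) + 559) = -58*((0 + 1114) + 559) = -58*(1114 + 559) = -58*1673 = -97034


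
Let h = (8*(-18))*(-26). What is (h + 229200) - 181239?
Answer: 51705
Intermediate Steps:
h = 3744 (h = -144*(-26) = 3744)
(h + 229200) - 181239 = (3744 + 229200) - 181239 = 232944 - 181239 = 51705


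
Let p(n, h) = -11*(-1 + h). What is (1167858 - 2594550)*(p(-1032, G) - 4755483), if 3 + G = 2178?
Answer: 6818727464724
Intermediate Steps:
G = 2175 (G = -3 + 2178 = 2175)
p(n, h) = 11 - 11*h
(1167858 - 2594550)*(p(-1032, G) - 4755483) = (1167858 - 2594550)*((11 - 11*2175) - 4755483) = -1426692*((11 - 23925) - 4755483) = -1426692*(-23914 - 4755483) = -1426692*(-4779397) = 6818727464724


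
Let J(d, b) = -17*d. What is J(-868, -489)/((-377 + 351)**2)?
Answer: 3689/169 ≈ 21.828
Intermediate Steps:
J(-868, -489)/((-377 + 351)**2) = (-17*(-868))/((-377 + 351)**2) = 14756/((-26)**2) = 14756/676 = 14756*(1/676) = 3689/169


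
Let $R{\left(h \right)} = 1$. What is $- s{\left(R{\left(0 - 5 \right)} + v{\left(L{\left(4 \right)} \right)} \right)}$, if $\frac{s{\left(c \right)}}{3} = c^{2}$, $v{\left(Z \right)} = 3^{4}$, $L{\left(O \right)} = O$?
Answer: $-20172$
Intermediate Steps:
$v{\left(Z \right)} = 81$
$s{\left(c \right)} = 3 c^{2}$
$- s{\left(R{\left(0 - 5 \right)} + v{\left(L{\left(4 \right)} \right)} \right)} = - 3 \left(1 + 81\right)^{2} = - 3 \cdot 82^{2} = - 3 \cdot 6724 = \left(-1\right) 20172 = -20172$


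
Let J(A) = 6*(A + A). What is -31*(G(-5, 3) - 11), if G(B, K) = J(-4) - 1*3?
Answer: 1922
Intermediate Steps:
J(A) = 12*A (J(A) = 6*(2*A) = 12*A)
G(B, K) = -51 (G(B, K) = 12*(-4) - 1*3 = -48 - 3 = -51)
-31*(G(-5, 3) - 11) = -31*(-51 - 11) = -31*(-62) = 1922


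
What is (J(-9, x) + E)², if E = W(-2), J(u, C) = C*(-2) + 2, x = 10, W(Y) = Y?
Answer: 400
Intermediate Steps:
J(u, C) = 2 - 2*C (J(u, C) = -2*C + 2 = 2 - 2*C)
E = -2
(J(-9, x) + E)² = ((2 - 2*10) - 2)² = ((2 - 20) - 2)² = (-18 - 2)² = (-20)² = 400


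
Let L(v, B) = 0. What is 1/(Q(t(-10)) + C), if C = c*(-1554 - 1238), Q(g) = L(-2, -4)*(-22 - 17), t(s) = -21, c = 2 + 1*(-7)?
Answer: 1/13960 ≈ 7.1633e-5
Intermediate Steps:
c = -5 (c = 2 - 7 = -5)
Q(g) = 0 (Q(g) = 0*(-22 - 17) = 0*(-39) = 0)
C = 13960 (C = -5*(-1554 - 1238) = -5*(-2792) = 13960)
1/(Q(t(-10)) + C) = 1/(0 + 13960) = 1/13960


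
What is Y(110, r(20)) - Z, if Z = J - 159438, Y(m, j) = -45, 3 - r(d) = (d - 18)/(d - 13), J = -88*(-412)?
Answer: 123137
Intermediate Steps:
J = 36256
r(d) = 3 - (-18 + d)/(-13 + d) (r(d) = 3 - (d - 18)/(d - 13) = 3 - (-18 + d)/(-13 + d))
Z = -123182 (Z = 36256 - 159438 = -123182)
Y(110, r(20)) - Z = -45 - 1*(-123182) = -45 + 123182 = 123137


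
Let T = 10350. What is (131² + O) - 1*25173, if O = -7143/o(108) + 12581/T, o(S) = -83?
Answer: -295988449/37350 ≈ -7924.7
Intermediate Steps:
O = 3259751/37350 (O = -7143/(-83) + 12581/10350 = -7143*(-1/83) + 12581*(1/10350) = 7143/83 + 547/450 = 3259751/37350 ≈ 87.276)
(131² + O) - 1*25173 = (131² + 3259751/37350) - 1*25173 = (17161 + 3259751/37350) - 25173 = 644223101/37350 - 25173 = -295988449/37350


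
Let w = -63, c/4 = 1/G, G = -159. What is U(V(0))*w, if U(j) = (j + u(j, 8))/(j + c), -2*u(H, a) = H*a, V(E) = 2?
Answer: 30051/157 ≈ 191.41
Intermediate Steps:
u(H, a) = -H*a/2
c = -4/159 (c = 4*(1/(-159)) = 4*(1*(-1/159)) = 4*(-1/159) = -4/159 ≈ -0.025157)
U(j) = -3*j/(-4/159 + j) (U(j) = (j - ½*j*8)/(j - 4/159) = (j - 4*j)/(-4/159 + j) = (-3*j)/(-4/159 + j) = -3*j/(-4/159 + j))
U(V(0))*w = -477*2/(-4 + 159*2)*(-63) = -477*2/(-4 + 318)*(-63) = -477*2/314*(-63) = -477*2*1/314*(-63) = -477/157*(-63) = 30051/157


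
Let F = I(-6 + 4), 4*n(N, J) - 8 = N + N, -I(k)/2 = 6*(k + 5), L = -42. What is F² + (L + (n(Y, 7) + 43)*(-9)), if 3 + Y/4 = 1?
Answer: 885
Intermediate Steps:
Y = -8 (Y = -12 + 4*1 = -12 + 4 = -8)
I(k) = -60 - 12*k (I(k) = -12*(k + 5) = -12*(5 + k) = -2*(30 + 6*k) = -60 - 12*k)
n(N, J) = 2 + N/2 (n(N, J) = 2 + (N + N)/4 = 2 + (2*N)/4 = 2 + N/2)
F = -36 (F = -60 - 12*(-6 + 4) = -60 - 12*(-2) = -60 + 24 = -36)
F² + (L + (n(Y, 7) + 43)*(-9)) = (-36)² + (-42 + ((2 + (½)*(-8)) + 43)*(-9)) = 1296 + (-42 + ((2 - 4) + 43)*(-9)) = 1296 + (-42 + (-2 + 43)*(-9)) = 1296 + (-42 + 41*(-9)) = 1296 + (-42 - 369) = 1296 - 411 = 885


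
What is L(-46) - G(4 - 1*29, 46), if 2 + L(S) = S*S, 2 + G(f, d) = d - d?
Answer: 2116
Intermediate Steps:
G(f, d) = -2 (G(f, d) = -2 + (d - d) = -2 + 0 = -2)
L(S) = -2 + S² (L(S) = -2 + S*S = -2 + S²)
L(-46) - G(4 - 1*29, 46) = (-2 + (-46)²) - 1*(-2) = (-2 + 2116) + 2 = 2114 + 2 = 2116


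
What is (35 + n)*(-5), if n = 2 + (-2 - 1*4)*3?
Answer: -95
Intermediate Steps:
n = -16 (n = 2 + (-2 - 4)*3 = 2 - 6*3 = 2 - 18 = -16)
(35 + n)*(-5) = (35 - 16)*(-5) = 19*(-5) = -95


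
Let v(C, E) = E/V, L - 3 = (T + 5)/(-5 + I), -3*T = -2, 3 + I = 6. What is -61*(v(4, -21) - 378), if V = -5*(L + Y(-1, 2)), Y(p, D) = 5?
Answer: 3566304/155 ≈ 23008.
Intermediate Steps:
I = 3 (I = -3 + 6 = 3)
T = ⅔ (T = -⅓*(-2) = ⅔ ≈ 0.66667)
L = ⅙ (L = 3 + (⅔ + 5)/(-5 + 3) = 3 + (17/3)/(-2) = 3 + (17/3)*(-½) = 3 - 17/6 = ⅙ ≈ 0.16667)
V = -155/6 (V = -5*(⅙ + 5) = -5*31/6 = -155/6 ≈ -25.833)
v(C, E) = -6*E/155 (v(C, E) = E/(-155/6) = E*(-6/155) = -6*E/155)
-61*(v(4, -21) - 378) = -61*(-6/155*(-21) - 378) = -61*(126/155 - 378) = -61*(-58464/155) = 3566304/155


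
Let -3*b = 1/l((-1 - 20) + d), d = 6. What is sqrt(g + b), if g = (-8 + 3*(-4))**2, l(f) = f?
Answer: sqrt(90005)/15 ≈ 20.001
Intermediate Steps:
g = 400 (g = (-8 - 12)**2 = (-20)**2 = 400)
b = 1/45 (b = -1/(3*((-1 - 20) + 6)) = -1/(3*(-21 + 6)) = -1/3/(-15) = -1/3*(-1/15) = 1/45 ≈ 0.022222)
sqrt(g + b) = sqrt(400 + 1/45) = sqrt(18001/45) = sqrt(90005)/15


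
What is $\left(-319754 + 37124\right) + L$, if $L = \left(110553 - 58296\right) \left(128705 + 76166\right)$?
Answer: $10705661217$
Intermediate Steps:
$L = 10705943847$ ($L = 52257 \cdot 204871 = 10705943847$)
$\left(-319754 + 37124\right) + L = \left(-319754 + 37124\right) + 10705943847 = -282630 + 10705943847 = 10705661217$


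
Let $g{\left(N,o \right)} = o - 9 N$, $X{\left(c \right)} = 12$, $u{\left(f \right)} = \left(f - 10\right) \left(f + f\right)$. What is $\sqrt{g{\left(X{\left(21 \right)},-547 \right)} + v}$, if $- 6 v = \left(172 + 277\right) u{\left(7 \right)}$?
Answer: $2 \sqrt{622} \approx 49.88$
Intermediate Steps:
$u{\left(f \right)} = 2 f \left(-10 + f\right)$ ($u{\left(f \right)} = \left(-10 + f\right) 2 f = 2 f \left(-10 + f\right)$)
$v = 3143$ ($v = - \frac{\left(172 + 277\right) 2 \cdot 7 \left(-10 + 7\right)}{6} = - \frac{449 \cdot 2 \cdot 7 \left(-3\right)}{6} = - \frac{449 \left(-42\right)}{6} = \left(- \frac{1}{6}\right) \left(-18858\right) = 3143$)
$\sqrt{g{\left(X{\left(21 \right)},-547 \right)} + v} = \sqrt{\left(-547 - 108\right) + 3143} = \sqrt{-655 + 3143} = \sqrt{2488} = 2 \sqrt{622}$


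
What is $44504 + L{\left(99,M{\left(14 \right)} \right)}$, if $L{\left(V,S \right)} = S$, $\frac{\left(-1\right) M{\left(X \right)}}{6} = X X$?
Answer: $43328$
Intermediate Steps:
$M{\left(X \right)} = - 6 X^{2}$ ($M{\left(X \right)} = - 6 X X = - 6 X^{2}$)
$44504 + L{\left(99,M{\left(14 \right)} \right)} = 44504 - 6 \cdot 14^{2} = 44504 - 1176 = 43328$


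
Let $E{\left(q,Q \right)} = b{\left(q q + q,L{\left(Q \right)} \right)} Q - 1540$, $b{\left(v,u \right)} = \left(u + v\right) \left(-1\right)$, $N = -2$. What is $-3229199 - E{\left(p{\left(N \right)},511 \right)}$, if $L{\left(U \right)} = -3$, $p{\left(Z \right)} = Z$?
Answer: $-3228170$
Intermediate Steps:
$b{\left(v,u \right)} = - u - v$
$E{\left(q,Q \right)} = -1540 + Q \left(3 - q - q^{2}\right)$ ($E{\left(q,Q \right)} = \left(\left(-1\right) \left(-3\right) - \left(q q + q\right)\right) Q - 1540 = \left(3 - \left(q^{2} + q\right)\right) Q - 1540 = \left(3 - \left(q + q^{2}\right)\right) Q - 1540 = \left(3 - q - q^{2}\right) Q - 1540 = Q \left(3 - q - q^{2}\right) - 1540 = -1540 + Q \left(3 - q - q^{2}\right)$)
$-3229199 - E{\left(p{\left(N \right)},511 \right)} = -3229199 - \left(-1540 - 511 \left(-3 - 2 \left(1 - 2\right)\right)\right) = -3229199 - \left(-1540 - 511 \left(-3 - -2\right)\right) = -3229199 - \left(-1540 - 511 \left(-3 + 2\right)\right) = -3229199 - \left(-1540 - 511 \left(-1\right)\right) = -3229199 - \left(-1540 + 511\right) = -3229199 - -1029 = -3229199 + 1029 = -3228170$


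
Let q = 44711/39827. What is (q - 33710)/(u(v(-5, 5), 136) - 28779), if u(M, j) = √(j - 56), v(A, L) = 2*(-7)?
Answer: 38636482626561/32985946518347 + 5370093836*√5/32985946518347 ≈ 1.1717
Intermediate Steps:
v(A, L) = -14
q = 44711/39827 (q = 44711*(1/39827) = 44711/39827 ≈ 1.1226)
u(M, j) = √(-56 + j)
(q - 33710)/(u(v(-5, 5), 136) - 28779) = (44711/39827 - 33710)/(√(-56 + 136) - 28779) = -1342523459/(39827*(√80 - 28779)) = -1342523459/(39827*(4*√5 - 28779)) = -1342523459/(39827*(-28779 + 4*√5))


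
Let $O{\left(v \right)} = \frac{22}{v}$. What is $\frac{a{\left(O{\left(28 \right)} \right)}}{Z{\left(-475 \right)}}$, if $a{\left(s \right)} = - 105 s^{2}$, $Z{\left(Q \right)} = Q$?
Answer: $\frac{363}{2660} \approx 0.13647$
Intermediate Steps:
$\frac{a{\left(O{\left(28 \right)} \right)}}{Z{\left(-475 \right)}} = \frac{\left(-105\right) \left(\frac{22}{28}\right)^{2}}{-475} = - 105 \left(22 \cdot \frac{1}{28}\right)^{2} \left(- \frac{1}{475}\right) = - 105 \left(\frac{11}{14}\right)^{2} \left(- \frac{1}{475}\right) = \left(-105\right) \frac{121}{196} \left(- \frac{1}{475}\right) = \left(- \frac{1815}{28}\right) \left(- \frac{1}{475}\right) = \frac{363}{2660}$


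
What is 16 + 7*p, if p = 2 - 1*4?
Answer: 2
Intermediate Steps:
p = -2 (p = 2 - 4 = -2)
16 + 7*p = 16 + 7*(-2) = 16 - 14 = 2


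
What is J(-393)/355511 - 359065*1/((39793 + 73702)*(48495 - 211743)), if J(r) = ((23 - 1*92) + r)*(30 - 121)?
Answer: 11985765452479/101336123028144 ≈ 0.11828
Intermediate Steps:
J(r) = 6279 - 91*r (J(r) = ((23 - 92) + r)*(-91) = (-69 + r)*(-91) = 6279 - 91*r)
J(-393)/355511 - 359065*1/((39793 + 73702)*(48495 - 211743)) = (6279 - 91*(-393))/355511 - 359065*1/((39793 + 73702)*(48495 - 211743)) = (6279 + 35763)*(1/355511) - 359065/(113495*(-163248)) = 42042*(1/355511) - 359065/(-18527831760) = 3234/27347 - 359065*(-1/18527831760) = 3234/27347 + 71813/3705566352 = 11985765452479/101336123028144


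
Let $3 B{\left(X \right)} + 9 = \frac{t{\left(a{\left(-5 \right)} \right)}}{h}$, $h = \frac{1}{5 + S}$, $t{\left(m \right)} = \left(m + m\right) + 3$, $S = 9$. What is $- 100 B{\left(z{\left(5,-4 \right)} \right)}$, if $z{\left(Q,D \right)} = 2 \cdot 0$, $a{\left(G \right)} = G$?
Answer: $\frac{10700}{3} \approx 3566.7$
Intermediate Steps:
$t{\left(m \right)} = 3 + 2 m$ ($t{\left(m \right)} = 2 m + 3 = 3 + 2 m$)
$h = \frac{1}{14}$ ($h = \frac{1}{5 + 9} = \frac{1}{14} \approx 0.071429$)
$z{\left(Q,D \right)} = 0$
$B{\left(X \right)} = - \frac{107}{3}$ ($B{\left(X \right)} = -3 + \frac{\left(3 + 2 \left(-5\right)\right) \frac{1}{\frac{1}{14}}}{3} = -3 + \frac{\left(3 - 10\right) 14}{3} = -3 + \frac{\left(-7\right) 14}{3} = -3 + \frac{1}{3} \left(-98\right) = -3 - \frac{98}{3} = - \frac{107}{3}$)
$- 100 B{\left(z{\left(5,-4 \right)} \right)} = \left(-100\right) \left(- \frac{107}{3}\right) = \frac{10700}{3}$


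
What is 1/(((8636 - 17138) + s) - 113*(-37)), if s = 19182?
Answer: 1/14861 ≈ 6.7290e-5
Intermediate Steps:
1/(((8636 - 17138) + s) - 113*(-37)) = 1/(((8636 - 17138) + 19182) - 113*(-37)) = 1/((-8502 + 19182) + 4181) = 1/(10680 + 4181) = 1/14861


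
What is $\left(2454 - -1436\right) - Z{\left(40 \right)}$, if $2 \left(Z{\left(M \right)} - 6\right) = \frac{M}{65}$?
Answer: $\frac{50488}{13} \approx 3883.7$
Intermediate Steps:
$Z{\left(M \right)} = 6 + \frac{M}{130}$ ($Z{\left(M \right)} = 6 + \frac{M \frac{1}{65}}{2} = 6 + \frac{\frac{1}{65} M}{2} = 6 + \frac{M}{130}$)
$\left(2454 - -1436\right) - Z{\left(40 \right)} = \left(2454 - -1436\right) - \left(6 + \frac{1}{130} \cdot 40\right) = \left(2454 + 1436\right) - \left(6 + \frac{4}{13}\right) = 3890 - \frac{82}{13} = \frac{50488}{13}$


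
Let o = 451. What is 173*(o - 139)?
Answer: 53976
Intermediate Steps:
173*(o - 139) = 173*(451 - 139) = 173*312 = 53976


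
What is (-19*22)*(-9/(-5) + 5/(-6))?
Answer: -6061/15 ≈ -404.07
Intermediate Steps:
(-19*22)*(-9/(-5) + 5/(-6)) = -418*(-9*(-⅕) + 5*(-⅙)) = -418*(9/5 - ⅚) = -418*29/30 = -6061/15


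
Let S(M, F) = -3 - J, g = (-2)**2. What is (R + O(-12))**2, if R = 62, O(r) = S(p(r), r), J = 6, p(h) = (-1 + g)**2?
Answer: 2809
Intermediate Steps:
g = 4
p(h) = 9 (p(h) = (-1 + 4)**2 = 3**2 = 9)
S(M, F) = -9 (S(M, F) = -3 - 1*6 = -3 - 6 = -9)
O(r) = -9
(R + O(-12))**2 = (62 - 9)**2 = 53**2 = 2809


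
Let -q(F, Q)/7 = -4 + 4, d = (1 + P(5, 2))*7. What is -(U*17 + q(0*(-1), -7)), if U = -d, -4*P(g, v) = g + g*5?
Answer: -1547/2 ≈ -773.50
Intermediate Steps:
P(g, v) = -3*g/2 (P(g, v) = -(g + g*5)/4 = -(g + 5*g)/4 = -3*g/2)
d = -91/2 (d = (1 - 3/2*5)*7 = (1 - 15/2)*7 = -13/2*7 = -91/2 ≈ -45.500)
q(F, Q) = 0 (q(F, Q) = -7*(-4 + 4) = -7*0 = 0)
U = 91/2 (U = -1*(-91/2) = 91/2 ≈ 45.500)
-(U*17 + q(0*(-1), -7)) = -((91/2)*17 + 0) = -(1547/2 + 0) = -1*1547/2 = -1547/2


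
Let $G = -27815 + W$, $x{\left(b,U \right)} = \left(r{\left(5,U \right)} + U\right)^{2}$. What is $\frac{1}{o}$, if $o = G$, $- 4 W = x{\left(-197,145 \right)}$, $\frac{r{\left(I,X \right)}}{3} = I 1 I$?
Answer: $- \frac{1}{39915} \approx -2.5053 \cdot 10^{-5}$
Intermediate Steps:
$r{\left(I,X \right)} = 3 I^{2}$ ($r{\left(I,X \right)} = 3 I 1 I = 3 I I = 3 I^{2}$)
$x{\left(b,U \right)} = \left(75 + U\right)^{2}$ ($x{\left(b,U \right)} = \left(3 \cdot 5^{2} + U\right)^{2} = \left(3 \cdot 25 + U\right)^{2} = \left(75 + U\right)^{2}$)
$W = -12100$ ($W = - \frac{\left(75 + 145\right)^{2}}{4} = - \frac{220^{2}}{4} = \left(- \frac{1}{4}\right) 48400 = -12100$)
$G = -39915$ ($G = -27815 - 12100 = -39915$)
$o = -39915$
$\frac{1}{o} = \frac{1}{-39915} = - \frac{1}{39915}$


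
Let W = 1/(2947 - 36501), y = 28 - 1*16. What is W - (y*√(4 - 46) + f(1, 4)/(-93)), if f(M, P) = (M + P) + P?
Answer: 100631/1040174 - 12*I*√42 ≈ 0.096744 - 77.769*I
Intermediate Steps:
y = 12 (y = 28 - 16 = 12)
W = -1/33554 (W = 1/(-33554) = -1/33554 ≈ -2.9803e-5)
f(M, P) = M + 2*P
W - (y*√(4 - 46) + f(1, 4)/(-93)) = -1/33554 - (12*√(4 - 46) + (1 + 2*4)/(-93)) = -1/33554 - (12*√(-42) + (1 + 8)*(-1/93)) = -1/33554 - (12*(I*√42) + 9*(-1/93)) = -1/33554 - (12*I*√42 - 3/31) = -1/33554 - (-3/31 + 12*I*√42) = -1/33554 + (3/31 - 12*I*√42) = 100631/1040174 - 12*I*√42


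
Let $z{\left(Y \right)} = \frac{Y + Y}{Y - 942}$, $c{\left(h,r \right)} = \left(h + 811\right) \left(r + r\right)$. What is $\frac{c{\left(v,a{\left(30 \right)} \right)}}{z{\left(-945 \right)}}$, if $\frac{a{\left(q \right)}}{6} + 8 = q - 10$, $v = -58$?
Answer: $\frac{3789096}{35} \approx 1.0826 \cdot 10^{5}$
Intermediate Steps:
$a{\left(q \right)} = -108 + 6 q$ ($a{\left(q \right)} = -48 + 6 \left(q - 10\right) = -48 + 6 \left(-10 + q\right) = -48 + \left(-60 + 6 q\right) = -108 + 6 q$)
$c{\left(h,r \right)} = 2 r \left(811 + h\right)$ ($c{\left(h,r \right)} = \left(811 + h\right) 2 r = 2 r \left(811 + h\right)$)
$z{\left(Y \right)} = \frac{2 Y}{-942 + Y}$
$\frac{c{\left(v,a{\left(30 \right)} \right)}}{z{\left(-945 \right)}} = \frac{2 \left(-108 + 6 \cdot 30\right) \left(811 - 58\right)}{2 \left(-945\right) \frac{1}{-942 - 945}} = \frac{2 \left(-108 + 180\right) 753}{2 \left(-945\right) \frac{1}{-1887}} = \frac{2 \cdot 72 \cdot 753}{2 \left(-945\right) \left(- \frac{1}{1887}\right)} = \frac{108432}{\frac{630}{629}} = 108432 \cdot \frac{629}{630} = \frac{3789096}{35}$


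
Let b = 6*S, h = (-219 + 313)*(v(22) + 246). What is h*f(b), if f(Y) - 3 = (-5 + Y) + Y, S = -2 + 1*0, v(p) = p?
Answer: -654992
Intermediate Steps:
h = 25192 (h = (-219 + 313)*(22 + 246) = 94*268 = 25192)
S = -2 (S = -2 + 0 = -2)
b = -12 (b = 6*(-2) = -12)
f(Y) = -2 + 2*Y (f(Y) = 3 + ((-5 + Y) + Y) = 3 + (-5 + 2*Y) = -2 + 2*Y)
h*f(b) = 25192*(-2 + 2*(-12)) = 25192*(-2 - 24) = 25192*(-26) = -654992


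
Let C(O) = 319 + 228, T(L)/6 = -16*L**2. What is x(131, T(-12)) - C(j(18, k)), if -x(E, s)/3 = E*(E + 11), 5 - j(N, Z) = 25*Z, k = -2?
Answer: -56353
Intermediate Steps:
j(N, Z) = 5 - 25*Z
T(L) = -96*L**2 (T(L) = 6*(-16*L**2) = -96*L**2)
C(O) = 547
x(E, s) = -3*E*(11 + E) (x(E, s) = -3*E*(E + 11) = -3*E*(11 + E))
x(131, T(-12)) - C(j(18, k)) = -3*131*(11 + 131) - 1*547 = -3*131*142 - 547 = -55806 - 547 = -56353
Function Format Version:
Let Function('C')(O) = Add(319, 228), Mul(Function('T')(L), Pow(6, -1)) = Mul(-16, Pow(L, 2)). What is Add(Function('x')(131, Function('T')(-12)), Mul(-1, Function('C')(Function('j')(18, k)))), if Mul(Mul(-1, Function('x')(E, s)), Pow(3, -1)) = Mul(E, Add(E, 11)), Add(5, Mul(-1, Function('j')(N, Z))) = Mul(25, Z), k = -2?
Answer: -56353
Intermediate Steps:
Function('j')(N, Z) = Add(5, Mul(-25, Z)) (Function('j')(N, Z) = Add(5, Mul(-1, Mul(25, Z))) = Add(5, Mul(-25, Z)))
Function('T')(L) = Mul(-96, Pow(L, 2)) (Function('T')(L) = Mul(6, Mul(-16, Pow(L, 2))) = Mul(-96, Pow(L, 2)))
Function('C')(O) = 547
Function('x')(E, s) = Mul(-3, E, Add(11, E)) (Function('x')(E, s) = Mul(-3, Mul(E, Add(E, 11))) = Mul(-3, Mul(E, Add(11, E))) = Mul(-3, E, Add(11, E)))
Add(Function('x')(131, Function('T')(-12)), Mul(-1, Function('C')(Function('j')(18, k)))) = Add(Mul(-3, 131, Add(11, 131)), Mul(-1, 547)) = Add(Mul(-3, 131, 142), -547) = Add(-55806, -547) = -56353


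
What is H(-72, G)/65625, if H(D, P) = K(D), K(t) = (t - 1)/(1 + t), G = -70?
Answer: 73/4659375 ≈ 1.5667e-5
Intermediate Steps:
K(t) = (-1 + t)/(1 + t)
H(D, P) = (-1 + D)/(1 + D)
H(-72, G)/65625 = ((-1 - 72)/(1 - 72))/65625 = (-73/(-71))*(1/65625) = -1/71*(-73)*(1/65625) = (73/71)*(1/65625) = 73/4659375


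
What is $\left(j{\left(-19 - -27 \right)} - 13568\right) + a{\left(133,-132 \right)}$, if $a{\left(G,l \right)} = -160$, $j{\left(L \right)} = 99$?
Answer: $-13629$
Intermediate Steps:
$\left(j{\left(-19 - -27 \right)} - 13568\right) + a{\left(133,-132 \right)} = \left(99 - 13568\right) - 160 = -13469 - 160 = -13629$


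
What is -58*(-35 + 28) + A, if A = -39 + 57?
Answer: 424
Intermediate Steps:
A = 18
-58*(-35 + 28) + A = -58*(-35 + 28) + 18 = -58*(-7) + 18 = 406 + 18 = 424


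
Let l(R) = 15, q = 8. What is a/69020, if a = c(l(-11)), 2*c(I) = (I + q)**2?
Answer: 529/138040 ≈ 0.0038322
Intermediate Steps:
c(I) = (8 + I)**2/2 (c(I) = (I + 8)**2/2 = (8 + I)**2/2)
a = 529/2 (a = (8 + 15)**2/2 = (1/2)*23**2 = (1/2)*529 = 529/2 ≈ 264.50)
a/69020 = (529/2)/69020 = (529/2)*(1/69020) = 529/138040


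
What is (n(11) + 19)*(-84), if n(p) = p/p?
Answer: -1680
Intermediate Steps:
n(p) = 1
(n(11) + 19)*(-84) = (1 + 19)*(-84) = 20*(-84) = -1680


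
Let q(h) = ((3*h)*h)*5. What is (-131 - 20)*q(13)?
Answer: -382785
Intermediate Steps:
q(h) = 15*h² (q(h) = (3*h²)*5 = 15*h²)
(-131 - 20)*q(13) = (-131 - 20)*(15*13²) = -2265*169 = -151*2535 = -382785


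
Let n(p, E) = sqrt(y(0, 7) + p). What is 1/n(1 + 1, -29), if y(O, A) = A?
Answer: 1/3 ≈ 0.33333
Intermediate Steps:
n(p, E) = sqrt(7 + p)
1/n(1 + 1, -29) = 1/(sqrt(7 + (1 + 1))) = 1/(sqrt(7 + 2)) = 1/(sqrt(9)) = 1/3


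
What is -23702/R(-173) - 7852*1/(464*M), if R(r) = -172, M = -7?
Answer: 4895915/34916 ≈ 140.22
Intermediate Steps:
-23702/R(-173) - 7852*1/(464*M) = -23702/(-172) - 7852/(-7*29*16) = -23702*(-1/172) - 7852/((-203*16)) = 11851/86 - 7852/(-3248) = 11851/86 - 7852*(-1/3248) = 11851/86 + 1963/812 = 4895915/34916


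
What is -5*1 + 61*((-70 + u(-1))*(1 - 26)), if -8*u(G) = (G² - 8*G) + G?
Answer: 108270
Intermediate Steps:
u(G) = -G²/8 + 7*G/8 (u(G) = -((G² - 8*G) + G)/8 = -(G² - 7*G)/8 = -G²/8 + 7*G/8)
-5*1 + 61*((-70 + u(-1))*(1 - 26)) = -5*1 + 61*((-70 + (⅛)*(-1)*(7 - 1*(-1)))*(1 - 26)) = -5 + 61*((-70 + (⅛)*(-1)*(7 + 1))*(-25)) = -5 + 61*((-70 + (⅛)*(-1)*8)*(-25)) = -5 + 61*((-70 - 1)*(-25)) = -5 + 61*(-71*(-25)) = -5 + 61*1775 = -5 + 108275 = 108270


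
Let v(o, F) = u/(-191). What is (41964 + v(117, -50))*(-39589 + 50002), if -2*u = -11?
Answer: 166922857881/382 ≈ 4.3697e+8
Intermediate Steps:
u = 11/2 (u = -½*(-11) = 11/2 ≈ 5.5000)
v(o, F) = -11/382 (v(o, F) = (11/2)/(-191) = (11/2)*(-1/191) = -11/382)
(41964 + v(117, -50))*(-39589 + 50002) = (41964 - 11/382)*(-39589 + 50002) = (16030237/382)*10413 = 166922857881/382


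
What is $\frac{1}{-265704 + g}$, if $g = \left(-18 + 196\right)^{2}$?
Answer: $- \frac{1}{234020} \approx -4.2731 \cdot 10^{-6}$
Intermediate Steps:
$g = 31684$ ($g = 178^{2} = 31684$)
$\frac{1}{-265704 + g} = \frac{1}{-265704 + 31684} = \frac{1}{-234020} = - \frac{1}{234020}$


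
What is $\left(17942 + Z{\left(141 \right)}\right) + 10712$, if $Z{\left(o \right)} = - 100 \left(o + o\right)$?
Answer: $454$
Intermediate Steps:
$Z{\left(o \right)} = - 200 o$ ($Z{\left(o \right)} = - 100 \cdot 2 o = - 200 o$)
$\left(17942 + Z{\left(141 \right)}\right) + 10712 = \left(17942 - 28200\right) + 10712 = -10258 + 10712 = 454$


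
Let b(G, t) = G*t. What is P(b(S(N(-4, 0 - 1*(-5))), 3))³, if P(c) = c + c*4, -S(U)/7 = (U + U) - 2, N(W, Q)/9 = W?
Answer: 469097433000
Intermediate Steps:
N(W, Q) = 9*W
S(U) = 14 - 14*U (S(U) = -7*((U + U) - 2) = -7*(2*U - 2) = -7*(-2 + 2*U) = 14 - 14*U)
P(c) = 5*c (P(c) = c + 4*c = 5*c)
P(b(S(N(-4, 0 - 1*(-5))), 3))³ = (5*((14 - 126*(-4))*3))³ = (5*((14 - 14*(-36))*3))³ = (5*((14 + 504)*3))³ = (5*(518*3))³ = (5*1554)³ = 7770³ = 469097433000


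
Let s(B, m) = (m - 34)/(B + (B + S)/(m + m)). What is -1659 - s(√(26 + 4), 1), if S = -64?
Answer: -3175779/1913 - 99*√30/1913 ≈ -1660.4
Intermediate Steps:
s(B, m) = (-34 + m)/(B + (-64 + B)/(2*m)) (s(B, m) = (m - 34)/(B + (B - 64)/(m + m)) = (-34 + m)/(B + (-64 + B)/((2*m))) = (-34 + m)/(B + (-64 + B)*(1/(2*m))) = (-34 + m)/(B + (-64 + B)/(2*m)))
-1659 - s(√(26 + 4), 1) = -1659 - 2*(-34 + 1)/(-64 + √(26 + 4) + 2*√(26 + 4)*1) = -1659 - 2*(-33)/(-64 + √30 + 2*√30*1) = -1659 - 2*(-33)/(-64 + √30 + 2*√30) = -1659 - 2*(-33)/(-64 + 3*√30) = -1659 - (-66)/(-64 + 3*√30) = -1659 + 66/(-64 + 3*√30)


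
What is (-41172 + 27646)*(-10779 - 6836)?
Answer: 238260490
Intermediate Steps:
(-41172 + 27646)*(-10779 - 6836) = -13526*(-17615) = 238260490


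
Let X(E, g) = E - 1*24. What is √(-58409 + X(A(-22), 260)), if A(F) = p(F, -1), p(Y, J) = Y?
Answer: 3*I*√6495 ≈ 241.77*I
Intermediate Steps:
A(F) = F
X(E, g) = -24 + E (X(E, g) = E - 24 = -24 + E)
√(-58409 + X(A(-22), 260)) = √(-58409 + (-24 - 22)) = √(-58409 - 46) = √(-58455) = 3*I*√6495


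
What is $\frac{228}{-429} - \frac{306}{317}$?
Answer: $- \frac{67850}{45331} \approx -1.4968$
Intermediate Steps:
$\frac{228}{-429} - \frac{306}{317} = 228 \left(- \frac{1}{429}\right) - \frac{306}{317} = - \frac{76}{143} - \frac{306}{317} = - \frac{67850}{45331}$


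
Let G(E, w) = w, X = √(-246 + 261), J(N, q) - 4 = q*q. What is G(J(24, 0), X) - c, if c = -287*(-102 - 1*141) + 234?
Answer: -69975 + √15 ≈ -69971.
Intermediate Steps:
J(N, q) = 4 + q² (J(N, q) = 4 + q*q = 4 + q²)
X = √15 ≈ 3.8730
c = 69975 (c = -287*(-102 - 141) + 234 = -287*(-243) + 234 = 69741 + 234 = 69975)
G(J(24, 0), X) - c = √15 - 1*69975 = √15 - 69975 = -69975 + √15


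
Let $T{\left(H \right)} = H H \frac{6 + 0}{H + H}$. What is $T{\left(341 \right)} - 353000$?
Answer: $-351977$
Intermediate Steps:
$T{\left(H \right)} = 3 H$ ($T{\left(H \right)} = H^{2} \frac{6}{2 H} = H^{2} \cdot 6 \frac{1}{2 H} = H^{2} \frac{3}{H} = 3 H$)
$T{\left(341 \right)} - 353000 = 3 \cdot 341 - 353000 = 1023 - 353000 = -351977$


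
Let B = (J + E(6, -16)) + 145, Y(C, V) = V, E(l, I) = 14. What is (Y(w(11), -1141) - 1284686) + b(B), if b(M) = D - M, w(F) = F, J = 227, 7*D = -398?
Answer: -9003889/7 ≈ -1.2863e+6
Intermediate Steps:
D = -398/7 (D = (1/7)*(-398) = -398/7 ≈ -56.857)
B = 386 (B = (227 + 14) + 145 = 241 + 145 = 386)
b(M) = -398/7 - M
(Y(w(11), -1141) - 1284686) + b(B) = (-1141 - 1284686) + (-398/7 - 1*386) = -1285827 + (-398/7 - 386) = -1285827 - 3100/7 = -9003889/7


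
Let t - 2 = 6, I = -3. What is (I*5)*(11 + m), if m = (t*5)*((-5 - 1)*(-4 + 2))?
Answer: -7365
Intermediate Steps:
t = 8 (t = 2 + 6 = 8)
m = 480 (m = (8*5)*((-5 - 1)*(-4 + 2)) = 40*(-6*(-2)) = 40*12 = 480)
(I*5)*(11 + m) = (-3*5)*(11 + 480) = -15*491 = -7365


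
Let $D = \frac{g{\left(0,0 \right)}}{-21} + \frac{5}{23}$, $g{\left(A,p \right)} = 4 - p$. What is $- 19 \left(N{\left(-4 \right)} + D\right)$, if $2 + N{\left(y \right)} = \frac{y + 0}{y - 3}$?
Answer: $\frac{12863}{483} \approx 26.631$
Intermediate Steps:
$N{\left(y \right)} = -2 + \frac{y}{-3 + y}$ ($N{\left(y \right)} = -2 + \frac{y + 0}{y - 3} = -2 + \frac{y}{-3 + y}$)
$D = \frac{13}{483}$ ($D = \frac{4 - 0}{-21} + \frac{5}{23} = \left(4 + 0\right) \left(- \frac{1}{21}\right) + 5 \cdot \frac{1}{23} = 4 \left(- \frac{1}{21}\right) + \frac{5}{23} = - \frac{4}{21} + \frac{5}{23} = \frac{13}{483} \approx 0.026915$)
$- 19 \left(N{\left(-4 \right)} + D\right) = - 19 \left(\frac{6 - -4}{-3 - 4} + \frac{13}{483}\right) = - 19 \left(\frac{6 + 4}{-7} + \frac{13}{483}\right) = - 19 \left(\left(- \frac{1}{7}\right) 10 + \frac{13}{483}\right) = - 19 \left(- \frac{10}{7} + \frac{13}{483}\right) = \left(-19\right) \left(- \frac{677}{483}\right) = \frac{12863}{483}$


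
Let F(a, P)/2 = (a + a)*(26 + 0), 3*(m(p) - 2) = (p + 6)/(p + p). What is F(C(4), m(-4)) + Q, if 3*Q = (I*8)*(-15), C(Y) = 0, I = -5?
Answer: 200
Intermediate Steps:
m(p) = 2 + (6 + p)/(6*p) (m(p) = 2 + ((p + 6)/(p + p))/3 = 2 + ((6 + p)/((2*p)))/3 = 2 + ((6 + p)*(1/(2*p)))/3 = 2 + ((6 + p)/(2*p))/3 = 2 + (6 + p)/(6*p))
F(a, P) = 104*a (F(a, P) = 2*((a + a)*(26 + 0)) = 2*((2*a)*26) = 2*(52*a) = 104*a)
Q = 200 (Q = (-5*8*(-15))/3 = (-40*(-15))/3 = (⅓)*600 = 200)
F(C(4), m(-4)) + Q = 104*0 + 200 = 0 + 200 = 200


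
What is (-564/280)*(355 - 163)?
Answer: -13536/35 ≈ -386.74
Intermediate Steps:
(-564/280)*(355 - 163) = -564*1/280*192 = -141/70*192 = -13536/35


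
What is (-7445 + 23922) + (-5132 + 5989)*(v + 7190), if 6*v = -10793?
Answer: 27820241/6 ≈ 4.6367e+6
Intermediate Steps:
v = -10793/6 (v = (1/6)*(-10793) = -10793/6 ≈ -1798.8)
(-7445 + 23922) + (-5132 + 5989)*(v + 7190) = (-7445 + 23922) + (-5132 + 5989)*(-10793/6 + 7190) = 16477 + 857*(32347/6) = 16477 + 27721379/6 = 27820241/6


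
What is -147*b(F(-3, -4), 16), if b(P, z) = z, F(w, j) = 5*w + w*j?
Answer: -2352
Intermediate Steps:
F(w, j) = 5*w + j*w
-147*b(F(-3, -4), 16) = -147*16 = -2352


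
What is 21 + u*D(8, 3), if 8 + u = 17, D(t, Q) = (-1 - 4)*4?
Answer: -159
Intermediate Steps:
D(t, Q) = -20 (D(t, Q) = -5*4 = -20)
u = 9 (u = -8 + 17 = 9)
21 + u*D(8, 3) = 21 + 9*(-20) = 21 - 180 = -159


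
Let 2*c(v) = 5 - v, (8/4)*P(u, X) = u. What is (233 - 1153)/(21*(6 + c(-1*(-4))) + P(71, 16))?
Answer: -230/43 ≈ -5.3488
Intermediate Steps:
P(u, X) = u/2
c(v) = 5/2 - v/2 (c(v) = (5 - v)/2 = 5/2 - v/2)
(233 - 1153)/(21*(6 + c(-1*(-4))) + P(71, 16)) = (233 - 1153)/(21*(6 + (5/2 - (-1)*(-4)/2)) + (½)*71) = -920/(21*(6 + (5/2 - ½*4)) + 71/2) = -920/(21*(6 + (5/2 - 2)) + 71/2) = -920/(21*(6 + ½) + 71/2) = -920/(21*(13/2) + 71/2) = -920/(273/2 + 71/2) = -920/172 = -920*1/172 = -230/43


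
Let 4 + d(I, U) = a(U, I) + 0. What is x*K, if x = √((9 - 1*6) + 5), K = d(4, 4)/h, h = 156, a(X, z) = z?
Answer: 0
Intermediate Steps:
d(I, U) = -4 + I (d(I, U) = -4 + (I + 0) = -4 + I)
K = 0 (K = (-4 + 4)/156 = 0*(1/156) = 0)
x = 2*√2 (x = √((9 - 6) + 5) = √(3 + 5) = √8 = 2*√2 ≈ 2.8284)
x*K = (2*√2)*0 = 0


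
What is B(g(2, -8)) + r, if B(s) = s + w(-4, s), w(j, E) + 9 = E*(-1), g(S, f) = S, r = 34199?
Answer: 34190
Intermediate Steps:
w(j, E) = -9 - E (w(j, E) = -9 + E*(-1) = -9 - E)
B(s) = -9 (B(s) = s + (-9 - s) = -9)
B(g(2, -8)) + r = -9 + 34199 = 34190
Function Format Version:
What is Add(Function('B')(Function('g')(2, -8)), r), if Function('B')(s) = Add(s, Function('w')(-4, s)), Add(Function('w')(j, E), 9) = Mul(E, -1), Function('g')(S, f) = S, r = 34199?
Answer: 34190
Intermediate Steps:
Function('w')(j, E) = Add(-9, Mul(-1, E)) (Function('w')(j, E) = Add(-9, Mul(E, -1)) = Add(-9, Mul(-1, E)))
Function('B')(s) = -9 (Function('B')(s) = Add(s, Add(-9, Mul(-1, s))) = -9)
Add(Function('B')(Function('g')(2, -8)), r) = Add(-9, 34199) = 34190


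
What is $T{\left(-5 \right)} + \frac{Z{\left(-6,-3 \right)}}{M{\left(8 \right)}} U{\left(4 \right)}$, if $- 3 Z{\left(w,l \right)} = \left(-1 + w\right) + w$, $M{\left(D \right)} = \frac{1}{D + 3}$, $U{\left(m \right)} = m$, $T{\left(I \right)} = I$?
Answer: $\frac{557}{3} \approx 185.67$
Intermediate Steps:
$M{\left(D \right)} = \frac{1}{3 + D}$
$Z{\left(w,l \right)} = \frac{1}{3} - \frac{2 w}{3}$ ($Z{\left(w,l \right)} = - \frac{\left(-1 + w\right) + w}{3} = - \frac{-1 + 2 w}{3} = \frac{1}{3} - \frac{2 w}{3}$)
$T{\left(-5 \right)} + \frac{Z{\left(-6,-3 \right)}}{M{\left(8 \right)}} U{\left(4 \right)} = -5 + \frac{\frac{1}{3} - -4}{\frac{1}{3 + 8}} \cdot 4 = -5 + \frac{\frac{1}{3} + 4}{\frac{1}{11}} \cdot 4 = -5 + \frac{13 \frac{1}{\frac{1}{11}}}{3} \cdot 4 = -5 + \frac{13}{3} \cdot 11 \cdot 4 = -5 + \frac{143}{3} \cdot 4 = -5 + \frac{572}{3} = \frac{557}{3}$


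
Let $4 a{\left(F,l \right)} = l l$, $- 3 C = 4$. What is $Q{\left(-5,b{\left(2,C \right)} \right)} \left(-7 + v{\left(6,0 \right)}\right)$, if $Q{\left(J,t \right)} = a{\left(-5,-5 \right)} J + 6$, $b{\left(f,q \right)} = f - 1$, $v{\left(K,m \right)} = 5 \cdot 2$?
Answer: $- \frac{303}{4} \approx -75.75$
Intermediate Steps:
$C = - \frac{4}{3}$ ($C = \left(- \frac{1}{3}\right) 4 = - \frac{4}{3} \approx -1.3333$)
$a{\left(F,l \right)} = \frac{l^{2}}{4}$ ($a{\left(F,l \right)} = \frac{l l}{4} = \frac{l^{2}}{4}$)
$v{\left(K,m \right)} = 10$
$b{\left(f,q \right)} = -1 + f$ ($b{\left(f,q \right)} = f - 1 = -1 + f$)
$Q{\left(J,t \right)} = 6 + \frac{25 J}{4}$ ($Q{\left(J,t \right)} = \frac{\left(-5\right)^{2}}{4} J + 6 = \frac{1}{4} \cdot 25 J + 6 = \frac{25 J}{4} + 6 = 6 + \frac{25 J}{4}$)
$Q{\left(-5,b{\left(2,C \right)} \right)} \left(-7 + v{\left(6,0 \right)}\right) = \left(6 + \frac{25}{4} \left(-5\right)\right) \left(-7 + 10\right) = \left(6 - \frac{125}{4}\right) 3 = \left(- \frac{101}{4}\right) 3 = - \frac{303}{4}$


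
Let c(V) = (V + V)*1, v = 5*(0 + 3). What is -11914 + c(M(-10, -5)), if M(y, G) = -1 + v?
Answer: -11886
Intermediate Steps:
v = 15 (v = 5*3 = 15)
M(y, G) = 14 (M(y, G) = -1 + 15 = 14)
c(V) = 2*V (c(V) = (2*V)*1 = 2*V)
-11914 + c(M(-10, -5)) = -11914 + 2*14 = -11914 + 28 = -11886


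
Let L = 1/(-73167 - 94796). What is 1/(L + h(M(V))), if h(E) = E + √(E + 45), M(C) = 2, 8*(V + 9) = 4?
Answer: -56422970775/1213098154718 + 28211569369*√47/1213098154718 ≈ 0.11292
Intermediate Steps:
V = -17/2 (V = -9 + (⅛)*4 = -9 + ½ = -17/2 ≈ -8.5000)
h(E) = E + √(45 + E)
L = -1/167963 (L = 1/(-167963) = -1/167963 ≈ -5.9537e-6)
1/(L + h(M(V))) = 1/(-1/167963 + (2 + √(45 + 2))) = 1/(-1/167963 + (2 + √47)) = 1/(335925/167963 + √47)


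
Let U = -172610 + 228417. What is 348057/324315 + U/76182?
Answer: 4957191731/2745218370 ≈ 1.8058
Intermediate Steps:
U = 55807
348057/324315 + U/76182 = 348057/324315 + 55807/76182 = 348057*(1/324315) + 55807*(1/76182) = 38673/36035 + 55807/76182 = 4957191731/2745218370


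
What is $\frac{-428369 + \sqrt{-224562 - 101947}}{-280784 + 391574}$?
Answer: $- \frac{428369}{110790} + \frac{i \sqrt{326509}}{110790} \approx -3.8665 + 0.0051576 i$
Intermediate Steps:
$\frac{-428369 + \sqrt{-224562 - 101947}}{-280784 + 391574} = \frac{-428369 + \sqrt{-326509}}{110790} = \left(-428369 + i \sqrt{326509}\right) \frac{1}{110790} = - \frac{428369}{110790} + \frac{i \sqrt{326509}}{110790}$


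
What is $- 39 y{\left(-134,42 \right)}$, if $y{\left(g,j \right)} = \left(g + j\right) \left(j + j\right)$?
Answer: $301392$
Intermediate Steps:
$y{\left(g,j \right)} = 2 j \left(g + j\right)$ ($y{\left(g,j \right)} = \left(g + j\right) 2 j = 2 j \left(g + j\right)$)
$- 39 y{\left(-134,42 \right)} = - 39 \cdot 2 \cdot 42 \left(-134 + 42\right) = - 39 \cdot 2 \cdot 42 \left(-92\right) = \left(-39\right) \left(-7728\right) = 301392$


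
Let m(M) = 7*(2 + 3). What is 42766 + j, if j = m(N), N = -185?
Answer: 42801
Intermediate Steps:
m(M) = 35 (m(M) = 7*5 = 35)
j = 35
42766 + j = 42766 + 35 = 42801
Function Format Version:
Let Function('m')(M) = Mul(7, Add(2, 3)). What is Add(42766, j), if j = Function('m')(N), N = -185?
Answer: 42801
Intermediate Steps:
Function('m')(M) = 35 (Function('m')(M) = Mul(7, 5) = 35)
j = 35
Add(42766, j) = Add(42766, 35) = 42801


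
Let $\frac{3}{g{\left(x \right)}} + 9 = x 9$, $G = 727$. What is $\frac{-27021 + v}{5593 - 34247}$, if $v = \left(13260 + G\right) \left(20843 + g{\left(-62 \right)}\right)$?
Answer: $- \frac{55094245793}{5415606} \approx -10173.0$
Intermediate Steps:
$g{\left(x \right)} = \frac{3}{-9 + 9 x}$ ($g{\left(x \right)} = \frac{3}{-9 + x 9} = \frac{3}{-9 + 9 x}$)
$v = \frac{55099352762}{189}$ ($v = \left(13260 + 727\right) \left(20843 + \frac{1}{3 \left(-1 - 62\right)}\right) = 13987 \left(20843 + \frac{1}{3 \left(-63\right)}\right) = 13987 \left(20843 + \frac{1}{3} \left(- \frac{1}{63}\right)\right) = 13987 \left(20843 - \frac{1}{189}\right) = 13987 \cdot \frac{3939326}{189} = \frac{55099352762}{189} \approx 2.9153 \cdot 10^{8}$)
$\frac{-27021 + v}{5593 - 34247} = \frac{-27021 + \frac{55099352762}{189}}{5593 - 34247} = \frac{55094245793}{189 \left(-28654\right)} = \frac{55094245793}{189} \left(- \frac{1}{28654}\right) = - \frac{55094245793}{5415606}$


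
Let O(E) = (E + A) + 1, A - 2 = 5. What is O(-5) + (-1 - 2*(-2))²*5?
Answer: 48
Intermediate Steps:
A = 7 (A = 2 + 5 = 7)
O(E) = 8 + E (O(E) = (E + 7) + 1 = (7 + E) + 1 = 8 + E)
O(-5) + (-1 - 2*(-2))²*5 = (8 - 5) + (-1 - 2*(-2))²*5 = 3 + (-1 + 4)²*5 = 3 + 3²*5 = 3 + 9*5 = 3 + 45 = 48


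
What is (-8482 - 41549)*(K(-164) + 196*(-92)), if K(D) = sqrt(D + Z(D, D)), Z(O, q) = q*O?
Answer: 902158992 - 100062*sqrt(6683) ≈ 8.9398e+8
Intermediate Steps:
Z(O, q) = O*q
K(D) = sqrt(D + D**2) (K(D) = sqrt(D + D*D) = sqrt(D + D**2))
(-8482 - 41549)*(K(-164) + 196*(-92)) = (-8482 - 41549)*(sqrt(-164*(1 - 164)) + 196*(-92)) = -50031*(sqrt(-164*(-163)) - 18032) = -50031*(sqrt(26732) - 18032) = -50031*(2*sqrt(6683) - 18032) = -50031*(-18032 + 2*sqrt(6683)) = 902158992 - 100062*sqrt(6683)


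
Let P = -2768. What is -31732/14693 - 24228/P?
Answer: 67036957/10167556 ≈ 6.5932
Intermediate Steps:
-31732/14693 - 24228/P = -31732/14693 - 24228/(-2768) = -31732*1/14693 - 24228*(-1/2768) = -31732/14693 + 6057/692 = 67036957/10167556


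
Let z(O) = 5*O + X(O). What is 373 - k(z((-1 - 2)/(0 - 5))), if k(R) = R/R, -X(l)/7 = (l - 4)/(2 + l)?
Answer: 372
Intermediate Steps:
X(l) = -7*(-4 + l)/(2 + l) (X(l) = -7*(l - 4)/(2 + l) = -7*(-4 + l)/(2 + l))
z(O) = 5*O + 7*(4 - O)/(2 + O)
k(R) = 1
373 - k(z((-1 - 2)/(0 - 5))) = 373 - 1*1 = 373 - 1 = 372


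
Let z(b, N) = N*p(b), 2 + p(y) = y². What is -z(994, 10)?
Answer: -9880340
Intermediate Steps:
p(y) = -2 + y²
z(b, N) = N*(-2 + b²)
-z(994, 10) = -10*(-2 + 994²) = -10*(-2 + 988036) = -10*988034 = -1*9880340 = -9880340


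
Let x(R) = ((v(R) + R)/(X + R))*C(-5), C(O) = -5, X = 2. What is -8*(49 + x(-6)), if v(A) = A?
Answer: -272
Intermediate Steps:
x(R) = -10*R/(2 + R) (x(R) = ((R + R)/(2 + R))*(-5) = ((2*R)/(2 + R))*(-5) = (2*R/(2 + R))*(-5) = -10*R/(2 + R))
-8*(49 + x(-6)) = -8*(49 - 10*(-6)/(2 - 6)) = -8*(49 - 10*(-6)/(-4)) = -8*(49 - 10*(-6)*(-¼)) = -8*(49 - 15) = -8*34 = -272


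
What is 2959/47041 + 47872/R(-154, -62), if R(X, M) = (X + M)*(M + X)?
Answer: 37343779/34292889 ≈ 1.0890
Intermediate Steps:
R(X, M) = (M + X)² (R(X, M) = (M + X)*(M + X) = (M + X)²)
2959/47041 + 47872/R(-154, -62) = 2959/47041 + 47872/((-62 - 154)²) = 2959*(1/47041) + 47872/((-216)²) = 2959/47041 + 47872/46656 = 2959/47041 + 47872*(1/46656) = 2959/47041 + 748/729 = 37343779/34292889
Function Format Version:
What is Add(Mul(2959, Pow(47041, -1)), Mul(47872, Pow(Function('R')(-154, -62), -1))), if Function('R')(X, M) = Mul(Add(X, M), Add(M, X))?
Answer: Rational(37343779, 34292889) ≈ 1.0890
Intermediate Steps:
Function('R')(X, M) = Pow(Add(M, X), 2) (Function('R')(X, M) = Mul(Add(M, X), Add(M, X)) = Pow(Add(M, X), 2))
Add(Mul(2959, Pow(47041, -1)), Mul(47872, Pow(Function('R')(-154, -62), -1))) = Add(Mul(2959, Pow(47041, -1)), Mul(47872, Pow(Pow(Add(-62, -154), 2), -1))) = Add(Mul(2959, Rational(1, 47041)), Mul(47872, Pow(Pow(-216, 2), -1))) = Add(Rational(2959, 47041), Mul(47872, Pow(46656, -1))) = Add(Rational(2959, 47041), Mul(47872, Rational(1, 46656))) = Add(Rational(2959, 47041), Rational(748, 729)) = Rational(37343779, 34292889)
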